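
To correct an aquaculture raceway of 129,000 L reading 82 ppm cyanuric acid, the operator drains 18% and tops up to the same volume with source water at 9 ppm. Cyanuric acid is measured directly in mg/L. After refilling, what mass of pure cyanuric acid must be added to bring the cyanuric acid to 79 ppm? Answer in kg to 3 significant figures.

After draining 18% and refilling: 82 × 0.82 + 9 × 0.18 = 68.86 ppm.
Deficit to target: 79 − 68.86 = 10.14 mg/L.
Mass: 10.14 mg/L × 129,000 L = 1308 g cyanuric acid.

1.31 kg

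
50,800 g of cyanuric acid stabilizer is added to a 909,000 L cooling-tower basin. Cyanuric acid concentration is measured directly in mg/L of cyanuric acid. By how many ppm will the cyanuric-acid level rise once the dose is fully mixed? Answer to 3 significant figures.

55.9 ppm

Rise: 50,800 g / 909,000 L × 1000 = 55.89 mg/L.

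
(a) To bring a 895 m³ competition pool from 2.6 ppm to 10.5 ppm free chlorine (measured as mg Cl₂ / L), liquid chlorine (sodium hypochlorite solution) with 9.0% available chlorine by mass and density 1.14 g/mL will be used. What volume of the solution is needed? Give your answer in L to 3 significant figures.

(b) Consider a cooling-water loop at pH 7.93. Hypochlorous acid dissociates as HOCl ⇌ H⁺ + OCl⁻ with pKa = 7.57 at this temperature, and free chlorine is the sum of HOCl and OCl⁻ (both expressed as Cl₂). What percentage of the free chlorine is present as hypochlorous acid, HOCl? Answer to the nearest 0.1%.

(a) 68.9 L; (b) 30.4%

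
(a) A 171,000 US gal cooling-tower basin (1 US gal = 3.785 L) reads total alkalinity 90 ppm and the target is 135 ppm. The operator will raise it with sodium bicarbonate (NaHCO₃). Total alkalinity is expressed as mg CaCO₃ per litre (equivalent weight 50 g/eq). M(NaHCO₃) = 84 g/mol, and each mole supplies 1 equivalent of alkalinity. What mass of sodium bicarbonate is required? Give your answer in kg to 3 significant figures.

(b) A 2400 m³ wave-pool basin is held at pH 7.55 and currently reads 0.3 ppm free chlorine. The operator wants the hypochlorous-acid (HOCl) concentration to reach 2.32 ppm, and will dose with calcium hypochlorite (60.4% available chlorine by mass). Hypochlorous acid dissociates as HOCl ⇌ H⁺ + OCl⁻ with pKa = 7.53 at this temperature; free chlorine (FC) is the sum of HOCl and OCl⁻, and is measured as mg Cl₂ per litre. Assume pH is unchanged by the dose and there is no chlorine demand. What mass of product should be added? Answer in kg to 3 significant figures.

(a) Volume: 171,000 US gal × 3.785 L/gal = 647,235 L.
(a) Alkalinity to add: (135 − 90) = 45 mg/L as CaCO₃ × 647,235 L = 29,130 g as CaCO₃.
(a) Equivalents: 29,130 g ÷ 50 g/eq = 582.5 eq.
(a) NaHCO₃ supplies 1 eq per mole → 582.5 mol.
(a) Mass: 582.5 mol × 84 g/mol = 48,930 g.

(b) Volume: 2400 m³ = 2,400,000 L.
(b) [OCl⁻]/[HOCl] = 10^(pH − pKa) = 10^(7.55 − 7.53) = 1.047; fraction as HOCl = 1/(1 + 1.047) = 0.4885.
(b) Free chlorine required for 2.32 ppm HOCl: 2.32 / 0.4885 = 4.749 ppm.
(b) FC to add: 4.749 − 0.3 = 4.449 mg/L as Cl₂.
(b) Cl₂ equivalent: 4.449 mg/L × 2,400,000 L = 10,680 g.
(b) Product at 60.4% available Cl: 10,680 / 0.604 = 17,680 g.

(a) 48.9 kg; (b) 17.7 kg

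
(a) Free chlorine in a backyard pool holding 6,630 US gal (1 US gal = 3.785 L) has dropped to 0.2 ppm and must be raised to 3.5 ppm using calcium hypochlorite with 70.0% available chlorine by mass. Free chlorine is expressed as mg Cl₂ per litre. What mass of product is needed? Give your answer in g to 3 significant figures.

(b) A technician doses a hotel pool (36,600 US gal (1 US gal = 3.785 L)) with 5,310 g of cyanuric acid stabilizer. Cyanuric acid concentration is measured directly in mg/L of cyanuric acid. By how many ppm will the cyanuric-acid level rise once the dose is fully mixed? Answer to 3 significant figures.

(a) 118 g; (b) 38.3 ppm

(a) Volume: 6,630 US gal × 3.785 L/gal = 25,095 L.
(a) Chlorine deficit: 3.5 − 0.2 = 3.3 ppm = 3.3 mg/L as Cl₂.
(a) Cl₂ equivalent needed: 3.3 mg/L × 25,095 L = 82,810 mg = 82.81 g.
(a) Product at 70.0% available chlorine: 82.81 / 0.7 = 118.3 g.

(b) Volume: 36,600 US gal × 3.785 L/gal = 138,531 L.
(b) Rise: 5,310 g / 138,531 L × 1000 = 38.33 mg/L.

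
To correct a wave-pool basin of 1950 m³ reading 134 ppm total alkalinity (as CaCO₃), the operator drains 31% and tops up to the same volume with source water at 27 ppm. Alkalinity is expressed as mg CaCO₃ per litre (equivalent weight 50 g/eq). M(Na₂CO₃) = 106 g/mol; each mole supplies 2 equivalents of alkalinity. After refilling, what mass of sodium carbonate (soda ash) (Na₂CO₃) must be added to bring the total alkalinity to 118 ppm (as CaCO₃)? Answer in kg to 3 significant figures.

35.5 kg

Volume: 1950 m³ = 1,950,000 L.
After draining 31% and refilling: 134 × 0.69 + 27 × 0.31 = 100.83 ppm.
Deficit to target: 118 − 100.83 = 17.17 mg/L.
As CaCO₃: 17.17 mg/L × 1,950,000 L = 33,480 g; ÷ 50 g/eq ÷ 2 = 334.8 mol Na₂CO₃.
Mass: 334.8 × 106 = 35,490 g.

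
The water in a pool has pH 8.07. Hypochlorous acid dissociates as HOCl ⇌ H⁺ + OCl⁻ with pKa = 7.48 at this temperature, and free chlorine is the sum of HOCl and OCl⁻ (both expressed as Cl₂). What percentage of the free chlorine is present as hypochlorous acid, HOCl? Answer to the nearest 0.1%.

[OCl⁻]/[HOCl] = 10^(pH − pKa) = 10^(8.07 − 7.48) = 10^0.59 = 3.89.
Fraction as HOCl = 1 / (1 + 3.89) = 0.2045.

20.4%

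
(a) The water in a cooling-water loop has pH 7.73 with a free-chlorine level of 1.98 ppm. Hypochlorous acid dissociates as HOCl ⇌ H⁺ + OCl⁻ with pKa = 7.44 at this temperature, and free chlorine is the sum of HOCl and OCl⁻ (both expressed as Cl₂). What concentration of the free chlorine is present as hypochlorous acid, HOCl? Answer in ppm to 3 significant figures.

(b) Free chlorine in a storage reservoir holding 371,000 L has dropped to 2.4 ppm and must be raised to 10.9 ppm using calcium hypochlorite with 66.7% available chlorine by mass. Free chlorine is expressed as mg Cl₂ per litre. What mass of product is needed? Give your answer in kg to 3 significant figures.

(a) [OCl⁻]/[HOCl] = 10^(pH − pKa) = 10^(7.73 − 7.44) = 10^0.29 = 1.95.
(a) Fraction as HOCl = 1 / (1 + 1.95) = 0.339.
(a) HOCl = 0.339 × 1.98 ppm = 0.6712 ppm.

(b) Chlorine deficit: 10.9 − 2.4 = 8.5 ppm = 8.5 mg/L as Cl₂.
(b) Cl₂ equivalent needed: 8.5 mg/L × 371,000 L = 3,154,000 mg = 3154 g.
(b) Product at 66.7% available chlorine: 3154 / 0.667 = 4728 g.

(a) 0.671 ppm; (b) 4.73 kg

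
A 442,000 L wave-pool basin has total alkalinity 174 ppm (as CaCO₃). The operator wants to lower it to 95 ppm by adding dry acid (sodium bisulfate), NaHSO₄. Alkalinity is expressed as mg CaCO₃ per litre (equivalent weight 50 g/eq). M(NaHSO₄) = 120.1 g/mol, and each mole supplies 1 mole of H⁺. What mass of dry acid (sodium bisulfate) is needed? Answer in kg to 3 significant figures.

83.9 kg

Alkalinity to neutralize: (174 − 95) = 79 mg/L as CaCO₃ × 442,000 L = 34,920 g as CaCO₃.
Equivalents of H⁺ required: 34,920 ÷ 50 g/eq = 698.4 eq = 698.4 mol NaHSO₄.
Mass of NaHSO₄: 698.4 × 120.1 = 83,870 g.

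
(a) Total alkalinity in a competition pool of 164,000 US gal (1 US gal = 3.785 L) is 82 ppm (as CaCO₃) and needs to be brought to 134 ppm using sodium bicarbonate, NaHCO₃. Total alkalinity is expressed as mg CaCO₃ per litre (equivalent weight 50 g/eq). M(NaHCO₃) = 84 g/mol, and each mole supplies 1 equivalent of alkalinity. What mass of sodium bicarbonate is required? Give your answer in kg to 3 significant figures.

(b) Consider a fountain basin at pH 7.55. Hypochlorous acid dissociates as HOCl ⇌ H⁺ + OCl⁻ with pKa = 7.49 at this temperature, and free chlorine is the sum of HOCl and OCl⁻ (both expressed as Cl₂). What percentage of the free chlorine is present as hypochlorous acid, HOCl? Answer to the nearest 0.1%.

(a) 54.2 kg; (b) 46.6%

(a) Volume: 164,000 US gal × 3.785 L/gal = 620,740 L.
(a) Alkalinity to add: (134 − 82) = 52 mg/L as CaCO₃ × 620,740 L = 32,280 g as CaCO₃.
(a) Equivalents: 32,280 g ÷ 50 g/eq = 645.6 eq.
(a) NaHCO₃ supplies 1 eq per mole → 645.6 mol.
(a) Mass: 645.6 mol × 84 g/mol = 54,230 g.

(b) [OCl⁻]/[HOCl] = 10^(pH − pKa) = 10^(7.55 − 7.49) = 10^0.06 = 1.148.
(b) Fraction as HOCl = 1 / (1 + 1.148) = 0.4655.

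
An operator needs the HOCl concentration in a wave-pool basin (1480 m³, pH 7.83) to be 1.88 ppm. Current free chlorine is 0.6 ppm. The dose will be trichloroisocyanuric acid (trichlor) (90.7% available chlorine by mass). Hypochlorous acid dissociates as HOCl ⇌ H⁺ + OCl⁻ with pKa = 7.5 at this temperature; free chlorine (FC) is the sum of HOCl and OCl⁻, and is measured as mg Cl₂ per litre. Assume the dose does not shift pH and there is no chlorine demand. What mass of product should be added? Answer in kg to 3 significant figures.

Volume: 1480 m³ = 1,480,000 L.
[OCl⁻]/[HOCl] = 10^(pH − pKa) = 10^(7.83 − 7.5) = 2.138; fraction as HOCl = 1/(1 + 2.138) = 0.3187.
Free chlorine required for 1.88 ppm HOCl: 1.88 / 0.3187 = 5.899 ppm.
FC to add: 5.899 − 0.6 = 5.299 mg/L as Cl₂.
Cl₂ equivalent: 5.299 mg/L × 1,480,000 L = 7843 g.
Product at 90.7% available Cl: 7843 / 0.907 = 8647 g.

8.65 kg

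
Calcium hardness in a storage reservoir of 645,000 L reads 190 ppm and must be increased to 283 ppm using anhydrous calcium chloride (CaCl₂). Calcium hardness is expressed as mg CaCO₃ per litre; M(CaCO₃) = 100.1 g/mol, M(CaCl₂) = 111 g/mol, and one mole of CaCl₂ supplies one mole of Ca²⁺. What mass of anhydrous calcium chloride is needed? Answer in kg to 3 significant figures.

66.5 kg

Hardness to add: (283 − 190) = 93 mg/L as CaCO₃ × 645,000 L = 59,980 g as CaCO₃.
Moles of Ca²⁺ (1 mol Ca²⁺ ≡ 1 mol CaCO₃): 59,980 / 100.1 g/mol = 599.3 mol.
Mass of CaCl₂: 599.3 × 111 = 66,520 g.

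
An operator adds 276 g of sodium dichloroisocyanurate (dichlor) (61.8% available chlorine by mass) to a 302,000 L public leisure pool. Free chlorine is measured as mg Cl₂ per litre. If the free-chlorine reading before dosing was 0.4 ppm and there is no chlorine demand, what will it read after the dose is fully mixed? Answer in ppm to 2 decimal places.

Available chlorine delivered: 276 g × 0.618 = 170.6 g as Cl₂.
Concentration rise: 170.6 g / 302,000 L = 0.5648 mg/L = 0.56 ppm.
Final FC: 0.4 + 0.56 = 0.96 ppm.

0.96 ppm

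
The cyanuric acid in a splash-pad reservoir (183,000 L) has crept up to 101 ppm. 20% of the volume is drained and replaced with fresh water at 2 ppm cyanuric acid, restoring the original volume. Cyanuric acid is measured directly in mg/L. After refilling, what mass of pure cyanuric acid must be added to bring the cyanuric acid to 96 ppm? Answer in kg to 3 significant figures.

After draining 20% and refilling: 101 × 0.80 + 2 × 0.20 = 81.2 ppm.
Deficit to target: 96 − 81.2 = 14.8 mg/L.
Mass: 14.8 mg/L × 183,000 L = 2708 g cyanuric acid.

2.71 kg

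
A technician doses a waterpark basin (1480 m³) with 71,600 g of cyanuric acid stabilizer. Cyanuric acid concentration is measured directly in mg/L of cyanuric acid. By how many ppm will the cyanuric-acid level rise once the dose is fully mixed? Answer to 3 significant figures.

48.4 ppm

Volume: 1480 m³ = 1,480,000 L.
Rise: 71,600 g / 1,480,000 L × 1000 = 48.38 mg/L.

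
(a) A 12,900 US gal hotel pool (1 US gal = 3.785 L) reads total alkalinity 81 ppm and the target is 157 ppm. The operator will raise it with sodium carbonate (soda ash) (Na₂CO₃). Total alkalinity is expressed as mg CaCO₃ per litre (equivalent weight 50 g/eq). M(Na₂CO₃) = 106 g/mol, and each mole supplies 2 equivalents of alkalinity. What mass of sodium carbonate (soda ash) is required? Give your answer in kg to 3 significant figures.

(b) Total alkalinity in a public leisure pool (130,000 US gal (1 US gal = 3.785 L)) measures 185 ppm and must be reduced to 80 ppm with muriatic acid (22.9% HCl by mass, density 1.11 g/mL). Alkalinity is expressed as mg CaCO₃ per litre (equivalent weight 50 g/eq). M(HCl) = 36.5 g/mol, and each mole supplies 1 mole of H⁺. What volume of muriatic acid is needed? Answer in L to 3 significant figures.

(a) Volume: 12,900 US gal × 3.785 L/gal = 48,826 L.
(a) Alkalinity to add: (157 − 81) = 76 mg/L as CaCO₃ × 48,826 L = 3711 g as CaCO₃.
(a) Equivalents: 3711 g ÷ 50 g/eq = 74.22 eq.
(a) Each mole of Na₂CO₃ supplies 2 eq, so 74.22 / 2 = 37.11 mol.
(a) Mass: 37.11 mol × 106 g/mol = 3933 g.

(b) Volume: 130,000 US gal × 3.785 L/gal = 492,050 L.
(b) Alkalinity to neutralize: (185 − 80) = 105 mg/L as CaCO₃ × 492,050 L = 51,670 g as CaCO₃.
(b) Equivalents of H⁺ required: 51,670 ÷ 50 g/eq = 1033 eq = 1033 mol HCl.
(b) Mass of HCl: 1033 × 36.5 = 37,720 g.
(b) Mass of 22.9% solution: 37,720 / 0.229 = 164,700 g.
(b) Volume: 164,700 g ÷ 1.11 g/mL = 148,400 mL.

(a) 3.93 kg; (b) 148 L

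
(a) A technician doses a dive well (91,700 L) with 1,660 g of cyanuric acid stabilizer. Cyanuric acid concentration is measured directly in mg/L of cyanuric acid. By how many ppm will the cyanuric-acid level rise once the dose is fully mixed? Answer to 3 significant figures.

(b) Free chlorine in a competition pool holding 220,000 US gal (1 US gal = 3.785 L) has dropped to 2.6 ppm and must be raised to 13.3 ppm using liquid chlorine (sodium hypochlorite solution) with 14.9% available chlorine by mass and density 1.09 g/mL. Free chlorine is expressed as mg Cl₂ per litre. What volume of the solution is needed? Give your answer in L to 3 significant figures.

(a) Rise: 1,660 g / 91,700 L × 1000 = 18.1 mg/L.

(b) Volume: 220,000 US gal × 3.785 L/gal = 832,700 L.
(b) Chlorine deficit: 13.3 − 2.6 = 10.7 ppm = 10.7 mg/L as Cl₂.
(b) Cl₂ equivalent needed: 10.7 mg/L × 832,700 L = 8,910,000 mg = 8910 g.
(b) Product at 14.9% available chlorine: 8910 / 0.149 = 59,800 g.
(b) Volume at density 1.09 g/mL: 59,800 g ÷ 1.09 g/mL = 54,860 mL.

(a) 18.1 ppm; (b) 54.9 L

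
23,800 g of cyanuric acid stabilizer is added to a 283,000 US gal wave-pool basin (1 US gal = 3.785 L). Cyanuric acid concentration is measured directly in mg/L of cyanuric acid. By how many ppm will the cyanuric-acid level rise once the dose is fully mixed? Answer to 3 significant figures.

Volume: 283,000 US gal × 3.785 L/gal = 1,071,155 L.
Rise: 23,800 g / 1,071,155 L × 1000 = 22.22 mg/L.

22.2 ppm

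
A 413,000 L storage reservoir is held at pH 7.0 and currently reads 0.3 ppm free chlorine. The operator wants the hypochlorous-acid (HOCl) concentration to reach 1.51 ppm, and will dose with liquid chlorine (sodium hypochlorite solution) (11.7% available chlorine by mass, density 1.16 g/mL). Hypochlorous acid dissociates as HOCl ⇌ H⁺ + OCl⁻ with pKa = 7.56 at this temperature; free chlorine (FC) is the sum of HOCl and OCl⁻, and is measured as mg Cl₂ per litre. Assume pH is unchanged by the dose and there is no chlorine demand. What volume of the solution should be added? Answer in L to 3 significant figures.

[OCl⁻]/[HOCl] = 10^(pH − pKa) = 10^(7.0 − 7.56) = 0.2754; fraction as HOCl = 1/(1 + 0.2754) = 0.7841.
Free chlorine required for 1.51 ppm HOCl: 1.51 / 0.7841 = 1.926 ppm.
FC to add: 1.926 − 0.3 = 1.626 mg/L as Cl₂.
Cl₂ equivalent: 1.626 mg/L × 413,000 L = 671.5 g.
Product at 11.7% available Cl: 671.5 / 0.117 = 5739 g.
Volume: 5739 g ÷ 1.16 g/mL = 4948 mL.

4.95 L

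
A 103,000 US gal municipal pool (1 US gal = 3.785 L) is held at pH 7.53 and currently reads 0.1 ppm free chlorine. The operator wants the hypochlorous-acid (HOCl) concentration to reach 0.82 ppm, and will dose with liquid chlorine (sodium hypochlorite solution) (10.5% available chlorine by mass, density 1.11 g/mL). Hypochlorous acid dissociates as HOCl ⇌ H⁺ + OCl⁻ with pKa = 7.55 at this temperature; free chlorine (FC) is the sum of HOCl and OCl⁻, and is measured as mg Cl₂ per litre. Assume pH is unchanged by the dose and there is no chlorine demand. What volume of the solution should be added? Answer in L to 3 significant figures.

5.03 L

Volume: 103,000 US gal × 3.785 L/gal = 389,855 L.
[OCl⁻]/[HOCl] = 10^(pH − pKa) = 10^(7.53 − 7.55) = 0.955; fraction as HOCl = 1/(1 + 0.955) = 0.5115.
Free chlorine required for 0.82 ppm HOCl: 0.82 / 0.5115 = 1.603 ppm.
FC to add: 1.603 − 0.1 = 1.503 mg/L as Cl₂.
Cl₂ equivalent: 1.503 mg/L × 389,855 L = 586 g.
Product at 10.5% available Cl: 586 / 0.105 = 5581 g.
Volume: 5581 g ÷ 1.11 g/mL = 5028 mL.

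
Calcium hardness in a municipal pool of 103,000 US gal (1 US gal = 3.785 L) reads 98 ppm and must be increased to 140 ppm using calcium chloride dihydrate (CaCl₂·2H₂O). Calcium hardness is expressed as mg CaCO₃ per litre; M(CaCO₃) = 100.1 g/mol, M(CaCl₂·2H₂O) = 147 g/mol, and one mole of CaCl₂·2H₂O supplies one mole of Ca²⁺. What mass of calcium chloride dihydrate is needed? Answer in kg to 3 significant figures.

24.0 kg

Volume: 103,000 US gal × 3.785 L/gal = 389,855 L.
Hardness to add: (140 − 98) = 42 mg/L as CaCO₃ × 389,855 L = 16,370 g as CaCO₃.
Moles of Ca²⁺ (1 mol Ca²⁺ ≡ 1 mol CaCO₃): 16,370 / 100.1 g/mol = 163.6 mol.
Mass of CaCl₂·2H₂O: 163.6 × 147 = 24,050 g.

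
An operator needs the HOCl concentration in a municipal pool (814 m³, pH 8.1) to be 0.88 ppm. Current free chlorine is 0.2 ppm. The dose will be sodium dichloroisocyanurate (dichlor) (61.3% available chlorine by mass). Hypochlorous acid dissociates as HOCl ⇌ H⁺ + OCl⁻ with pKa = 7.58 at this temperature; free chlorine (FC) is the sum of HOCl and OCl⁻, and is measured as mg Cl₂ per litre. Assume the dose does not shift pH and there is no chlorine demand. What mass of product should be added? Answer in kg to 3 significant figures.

4.77 kg

Volume: 814 m³ = 814,000 L.
[OCl⁻]/[HOCl] = 10^(pH − pKa) = 10^(8.1 − 7.58) = 3.311; fraction as HOCl = 1/(1 + 3.311) = 0.2319.
Free chlorine required for 0.88 ppm HOCl: 0.88 / 0.2319 = 3.794 ppm.
FC to add: 3.794 − 0.2 = 3.594 mg/L as Cl₂.
Cl₂ equivalent: 3.594 mg/L × 814,000 L = 2925 g.
Product at 61.3% available Cl: 2925 / 0.613 = 4772 g.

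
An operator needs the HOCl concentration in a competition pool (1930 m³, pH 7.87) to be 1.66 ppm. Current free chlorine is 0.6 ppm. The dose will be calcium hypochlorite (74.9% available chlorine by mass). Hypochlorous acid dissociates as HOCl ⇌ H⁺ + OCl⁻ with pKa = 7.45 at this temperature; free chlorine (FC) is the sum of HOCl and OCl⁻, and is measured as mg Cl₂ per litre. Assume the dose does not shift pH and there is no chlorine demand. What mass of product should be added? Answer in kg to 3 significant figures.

14.0 kg

Volume: 1930 m³ = 1,930,000 L.
[OCl⁻]/[HOCl] = 10^(pH − pKa) = 10^(7.87 − 7.45) = 2.63; fraction as HOCl = 1/(1 + 2.63) = 0.2755.
Free chlorine required for 1.66 ppm HOCl: 1.66 / 0.2755 = 6.026 ppm.
FC to add: 6.026 − 0.6 = 5.426 mg/L as Cl₂.
Cl₂ equivalent: 5.426 mg/L × 1,930,000 L = 10,470 g.
Product at 74.9% available Cl: 10,470 / 0.749 = 13,980 g.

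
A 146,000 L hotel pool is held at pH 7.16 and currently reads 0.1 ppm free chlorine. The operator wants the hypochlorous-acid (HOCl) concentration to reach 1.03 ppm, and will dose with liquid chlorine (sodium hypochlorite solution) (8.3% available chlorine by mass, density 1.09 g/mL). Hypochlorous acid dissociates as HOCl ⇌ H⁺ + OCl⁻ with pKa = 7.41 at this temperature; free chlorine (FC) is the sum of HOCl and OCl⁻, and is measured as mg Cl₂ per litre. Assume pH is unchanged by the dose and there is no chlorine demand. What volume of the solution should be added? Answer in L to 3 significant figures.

[OCl⁻]/[HOCl] = 10^(pH − pKa) = 10^(7.16 − 7.41) = 0.5623; fraction as HOCl = 1/(1 + 0.5623) = 0.6401.
Free chlorine required for 1.03 ppm HOCl: 1.03 / 0.6401 = 1.609 ppm.
FC to add: 1.609 − 0.1 = 1.509 mg/L as Cl₂.
Cl₂ equivalent: 1.509 mg/L × 146,000 L = 220.3 g.
Product at 8.3% available Cl: 220.3 / 0.083 = 2655 g.
Volume: 2655 g ÷ 1.09 g/mL = 2436 mL.

2.44 L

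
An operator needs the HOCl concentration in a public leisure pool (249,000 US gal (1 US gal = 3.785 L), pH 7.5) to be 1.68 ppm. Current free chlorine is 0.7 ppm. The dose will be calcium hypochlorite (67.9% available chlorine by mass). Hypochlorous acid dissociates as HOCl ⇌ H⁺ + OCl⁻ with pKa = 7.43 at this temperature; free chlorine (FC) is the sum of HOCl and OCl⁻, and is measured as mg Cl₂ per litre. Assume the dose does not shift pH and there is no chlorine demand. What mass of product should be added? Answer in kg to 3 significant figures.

4.10 kg

Volume: 249,000 US gal × 3.785 L/gal = 942,465 L.
[OCl⁻]/[HOCl] = 10^(pH − pKa) = 10^(7.5 − 7.43) = 1.175; fraction as HOCl = 1/(1 + 1.175) = 0.4598.
Free chlorine required for 1.68 ppm HOCl: 1.68 / 0.4598 = 3.654 ppm.
FC to add: 3.654 − 0.7 = 2.954 mg/L as Cl₂.
Cl₂ equivalent: 2.954 mg/L × 942,465 L = 2784 g.
Product at 67.9% available Cl: 2784 / 0.679 = 4100 g.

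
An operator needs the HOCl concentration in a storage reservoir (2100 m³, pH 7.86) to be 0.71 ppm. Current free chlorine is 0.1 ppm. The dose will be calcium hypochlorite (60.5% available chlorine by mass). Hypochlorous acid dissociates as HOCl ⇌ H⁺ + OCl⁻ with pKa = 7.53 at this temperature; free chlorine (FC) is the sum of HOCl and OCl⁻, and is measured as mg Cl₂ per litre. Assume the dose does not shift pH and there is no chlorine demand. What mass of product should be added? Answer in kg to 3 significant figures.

Volume: 2100 m³ = 2,100,000 L.
[OCl⁻]/[HOCl] = 10^(pH − pKa) = 10^(7.86 − 7.53) = 2.138; fraction as HOCl = 1/(1 + 2.138) = 0.3187.
Free chlorine required for 0.71 ppm HOCl: 0.71 / 0.3187 = 2.228 ppm.
FC to add: 2.228 − 0.1 = 2.128 mg/L as Cl₂.
Cl₂ equivalent: 2.128 mg/L × 2,100,000 L = 4469 g.
Product at 60.5% available Cl: 4469 / 0.605 = 7386 g.

7.39 kg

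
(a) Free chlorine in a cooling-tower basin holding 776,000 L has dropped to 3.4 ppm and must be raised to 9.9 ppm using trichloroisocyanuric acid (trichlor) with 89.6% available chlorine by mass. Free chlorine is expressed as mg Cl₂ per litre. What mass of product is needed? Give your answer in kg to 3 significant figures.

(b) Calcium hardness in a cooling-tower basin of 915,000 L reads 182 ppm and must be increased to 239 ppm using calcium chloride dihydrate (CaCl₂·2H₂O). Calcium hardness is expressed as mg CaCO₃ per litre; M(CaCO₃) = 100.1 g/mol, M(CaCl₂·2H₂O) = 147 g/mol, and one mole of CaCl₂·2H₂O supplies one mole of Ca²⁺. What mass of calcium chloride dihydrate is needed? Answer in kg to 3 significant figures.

(a) Chlorine deficit: 9.9 − 3.4 = 6.5 ppm = 6.5 mg/L as Cl₂.
(a) Cl₂ equivalent needed: 6.5 mg/L × 776,000 L = 5,044,000 mg = 5044 g.
(a) Product at 89.6% available chlorine: 5044 / 0.896 = 5629 g.

(b) Hardness to add: (239 − 182) = 57 mg/L as CaCO₃ × 915,000 L = 52,160 g as CaCO₃.
(b) Moles of Ca²⁺ (1 mol Ca²⁺ ≡ 1 mol CaCO₃): 52,160 / 100.1 g/mol = 521 mol.
(b) Mass of CaCl₂·2H₂O: 521 × 147 = 76,590 g.

(a) 5.63 kg; (b) 76.6 kg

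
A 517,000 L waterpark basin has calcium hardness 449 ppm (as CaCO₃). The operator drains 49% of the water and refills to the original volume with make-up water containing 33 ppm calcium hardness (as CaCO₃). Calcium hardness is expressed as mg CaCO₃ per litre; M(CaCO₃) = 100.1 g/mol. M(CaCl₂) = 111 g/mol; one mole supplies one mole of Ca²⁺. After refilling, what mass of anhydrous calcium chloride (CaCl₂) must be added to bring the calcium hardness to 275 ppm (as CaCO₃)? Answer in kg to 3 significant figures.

After draining 49% and refilling: 449 × 0.51 + 33 × 0.49 = 245.16 ppm.
Deficit to target: 275 − 245.16 = 29.84 mg/L.
As CaCO₃: 29.84 mg/L × 517,000 L = 15,430 g; ÷ 100.1 = 154.1 mol Ca²⁺.
Mass: 154.1 × 111 = 17,110 g.

17.1 kg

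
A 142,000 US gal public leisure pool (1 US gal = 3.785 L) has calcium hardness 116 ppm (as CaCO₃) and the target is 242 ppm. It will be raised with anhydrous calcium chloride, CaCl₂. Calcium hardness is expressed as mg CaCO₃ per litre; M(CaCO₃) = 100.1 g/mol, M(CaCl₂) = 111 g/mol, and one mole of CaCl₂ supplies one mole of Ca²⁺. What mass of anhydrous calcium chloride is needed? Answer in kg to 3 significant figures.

Volume: 142,000 US gal × 3.785 L/gal = 537,470 L.
Hardness to add: (242 − 116) = 126 mg/L as CaCO₃ × 537,470 L = 67,720 g as CaCO₃.
Moles of Ca²⁺ (1 mol Ca²⁺ ≡ 1 mol CaCO₃): 67,720 / 100.1 g/mol = 676.5 mol.
Mass of CaCl₂: 676.5 × 111 = 75,100 g.

75.1 kg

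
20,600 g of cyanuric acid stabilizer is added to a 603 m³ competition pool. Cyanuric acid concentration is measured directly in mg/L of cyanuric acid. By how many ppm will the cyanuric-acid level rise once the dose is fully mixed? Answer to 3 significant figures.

Volume: 603 m³ = 603,000 L.
Rise: 20,600 g / 603,000 L × 1000 = 34.16 mg/L.

34.2 ppm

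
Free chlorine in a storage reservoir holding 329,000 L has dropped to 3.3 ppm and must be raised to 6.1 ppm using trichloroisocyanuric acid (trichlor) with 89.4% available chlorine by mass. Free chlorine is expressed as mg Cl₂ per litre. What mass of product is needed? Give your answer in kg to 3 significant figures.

1.03 kg

Chlorine deficit: 6.1 − 3.3 = 2.8 ppm = 2.8 mg/L as Cl₂.
Cl₂ equivalent needed: 2.8 mg/L × 329,000 L = 921,200 mg = 921.2 g.
Product at 89.4% available chlorine: 921.2 / 0.894 = 1030 g.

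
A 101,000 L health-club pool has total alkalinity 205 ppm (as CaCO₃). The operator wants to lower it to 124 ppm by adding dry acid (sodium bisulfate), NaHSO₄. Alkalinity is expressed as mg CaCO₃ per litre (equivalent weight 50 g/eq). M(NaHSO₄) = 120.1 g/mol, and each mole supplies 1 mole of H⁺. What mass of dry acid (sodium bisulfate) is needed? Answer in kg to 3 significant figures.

19.7 kg

Alkalinity to neutralize: (205 − 124) = 81 mg/L as CaCO₃ × 101,000 L = 8181 g as CaCO₃.
Equivalents of H⁺ required: 8181 ÷ 50 g/eq = 163.6 eq = 163.6 mol NaHSO₄.
Mass of NaHSO₄: 163.6 × 120.1 = 19,650 g.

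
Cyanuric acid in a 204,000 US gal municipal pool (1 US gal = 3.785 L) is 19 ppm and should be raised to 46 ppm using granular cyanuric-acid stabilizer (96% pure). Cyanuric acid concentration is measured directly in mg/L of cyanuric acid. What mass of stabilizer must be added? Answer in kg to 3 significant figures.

Volume: 204,000 US gal × 3.785 L/gal = 772,140 L.
CYA to add: (46 − 19) = 27 mg/L × 772,140 L = 20,850 g cyanuric acid.
At 96% purity: 20,850 / 0.96 = 21,720 g product.

21.7 kg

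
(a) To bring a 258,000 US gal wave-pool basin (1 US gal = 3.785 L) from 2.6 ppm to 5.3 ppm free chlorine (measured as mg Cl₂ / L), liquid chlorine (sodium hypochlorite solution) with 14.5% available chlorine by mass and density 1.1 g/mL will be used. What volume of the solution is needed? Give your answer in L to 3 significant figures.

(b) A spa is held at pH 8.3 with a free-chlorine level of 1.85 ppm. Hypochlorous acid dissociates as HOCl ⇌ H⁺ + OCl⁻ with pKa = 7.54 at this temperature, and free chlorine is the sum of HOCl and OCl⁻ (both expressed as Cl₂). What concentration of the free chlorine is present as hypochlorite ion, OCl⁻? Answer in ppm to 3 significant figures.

(a) 16.5 L; (b) 1.58 ppm

(a) Volume: 258,000 US gal × 3.785 L/gal = 976,530 L.
(a) Chlorine deficit: 5.3 − 2.6 = 2.7 ppm = 2.7 mg/L as Cl₂.
(a) Cl₂ equivalent needed: 2.7 mg/L × 976,530 L = 2,637,000 mg = 2637 g.
(a) Product at 14.5% available chlorine: 2637 / 0.145 = 18,180 g.
(a) Volume at density 1.1 g/mL: 18,180 g ÷ 1.1 g/mL = 16,530 mL.

(b) [OCl⁻]/[HOCl] = 10^(pH − pKa) = 10^(8.3 − 7.54) = 10^0.76 = 5.754.
(b) Fraction as HOCl = 1 / (1 + 5.754) = 0.1481.
(b) OCl⁻ = (1 − 0.1481) × 1.85 ppm = 1.576 ppm.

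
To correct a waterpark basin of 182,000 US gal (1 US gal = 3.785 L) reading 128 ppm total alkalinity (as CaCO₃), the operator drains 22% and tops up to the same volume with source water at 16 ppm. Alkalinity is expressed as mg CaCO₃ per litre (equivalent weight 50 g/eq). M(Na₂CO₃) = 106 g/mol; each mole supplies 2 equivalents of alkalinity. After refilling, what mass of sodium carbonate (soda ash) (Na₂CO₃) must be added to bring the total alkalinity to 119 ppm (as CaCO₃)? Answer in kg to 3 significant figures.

11.4 kg

Volume: 182,000 US gal × 3.785 L/gal = 688,870 L.
After draining 22% and refilling: 128 × 0.78 + 16 × 0.22 = 103.36 ppm.
Deficit to target: 119 − 103.36 = 15.64 mg/L.
As CaCO₃: 15.64 mg/L × 688,870 L = 10,770 g; ÷ 50 g/eq ÷ 2 = 107.7 mol Na₂CO₃.
Mass: 107.7 × 106 = 11,420 g.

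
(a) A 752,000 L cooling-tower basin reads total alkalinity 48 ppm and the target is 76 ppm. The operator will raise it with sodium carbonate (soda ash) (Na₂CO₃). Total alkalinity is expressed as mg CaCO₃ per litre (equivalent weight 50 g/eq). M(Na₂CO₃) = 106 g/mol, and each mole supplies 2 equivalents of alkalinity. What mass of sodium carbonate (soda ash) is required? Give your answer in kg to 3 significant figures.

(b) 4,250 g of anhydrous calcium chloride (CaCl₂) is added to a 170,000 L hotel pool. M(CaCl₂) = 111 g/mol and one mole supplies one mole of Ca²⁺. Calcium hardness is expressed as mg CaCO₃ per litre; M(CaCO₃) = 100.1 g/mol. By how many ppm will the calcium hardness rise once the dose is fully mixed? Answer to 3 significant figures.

(a) Alkalinity to add: (76 − 48) = 28 mg/L as CaCO₃ × 752,000 L = 21,060 g as CaCO₃.
(a) Equivalents: 21,060 g ÷ 50 g/eq = 421.1 eq.
(a) Each mole of Na₂CO₃ supplies 2 eq, so 421.1 / 2 = 210.6 mol.
(a) Mass: 210.6 mol × 106 g/mol = 22,320 g.

(b) Moles of Ca²⁺: 4,250 g ÷ 111 g/mol = 38.29 mol.
(b) As CaCO₃: 38.29 mol × 100.1 g/mol = 3833 g.
(b) Rise: 3833 g / 170,000 L × 1000 = 22.55 mg/L.

(a) 22.3 kg; (b) 22.5 ppm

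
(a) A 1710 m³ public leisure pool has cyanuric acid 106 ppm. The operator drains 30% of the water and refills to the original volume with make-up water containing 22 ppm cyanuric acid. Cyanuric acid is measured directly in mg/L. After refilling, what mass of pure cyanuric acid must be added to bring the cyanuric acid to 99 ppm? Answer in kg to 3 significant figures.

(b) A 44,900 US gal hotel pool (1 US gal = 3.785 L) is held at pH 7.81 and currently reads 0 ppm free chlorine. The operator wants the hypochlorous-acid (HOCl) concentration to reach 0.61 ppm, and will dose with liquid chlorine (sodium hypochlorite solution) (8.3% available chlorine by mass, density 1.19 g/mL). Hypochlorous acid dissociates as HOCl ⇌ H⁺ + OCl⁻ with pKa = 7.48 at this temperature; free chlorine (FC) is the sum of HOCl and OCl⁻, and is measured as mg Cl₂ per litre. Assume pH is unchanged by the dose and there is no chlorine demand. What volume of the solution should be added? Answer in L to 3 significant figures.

(a) Volume: 1710 m³ = 1,710,000 L.
(a) After draining 30% and refilling: 106 × 0.70 + 22 × 0.30 = 80.8 ppm.
(a) Deficit to target: 99 − 80.8 = 18.2 mg/L.
(a) Mass: 18.2 mg/L × 1,710,000 L = 31,120 g cyanuric acid.

(b) Volume: 44,900 US gal × 3.785 L/gal = 169,946 L.
(b) [OCl⁻]/[HOCl] = 10^(pH − pKa) = 10^(7.81 − 7.48) = 2.138; fraction as HOCl = 1/(1 + 2.138) = 0.3187.
(b) Free chlorine required for 0.61 ppm HOCl: 0.61 / 0.3187 = 1.914 ppm.
(b) FC to add: 1.914 − 0 = 1.914 mg/L as Cl₂.
(b) Cl₂ equivalent: 1.914 mg/L × 169,946 L = 325.3 g.
(b) Product at 8.3% available Cl: 325.3 / 0.083 = 3919 g.
(b) Volume: 3919 g ÷ 1.19 g/mL = 3294 mL.

(a) 31.1 kg; (b) 3.29 L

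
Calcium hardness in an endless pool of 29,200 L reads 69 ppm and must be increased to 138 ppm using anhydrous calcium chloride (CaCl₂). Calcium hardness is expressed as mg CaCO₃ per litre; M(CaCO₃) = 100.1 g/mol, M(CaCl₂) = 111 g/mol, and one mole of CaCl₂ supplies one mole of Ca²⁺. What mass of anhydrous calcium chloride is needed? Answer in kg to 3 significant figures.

2.23 kg

Hardness to add: (138 − 69) = 69 mg/L as CaCO₃ × 29,200 L = 2015 g as CaCO₃.
Moles of Ca²⁺ (1 mol Ca²⁺ ≡ 1 mol CaCO₃): 2015 / 100.1 g/mol = 20.13 mol.
Mass of CaCl₂: 20.13 × 111 = 2234 g.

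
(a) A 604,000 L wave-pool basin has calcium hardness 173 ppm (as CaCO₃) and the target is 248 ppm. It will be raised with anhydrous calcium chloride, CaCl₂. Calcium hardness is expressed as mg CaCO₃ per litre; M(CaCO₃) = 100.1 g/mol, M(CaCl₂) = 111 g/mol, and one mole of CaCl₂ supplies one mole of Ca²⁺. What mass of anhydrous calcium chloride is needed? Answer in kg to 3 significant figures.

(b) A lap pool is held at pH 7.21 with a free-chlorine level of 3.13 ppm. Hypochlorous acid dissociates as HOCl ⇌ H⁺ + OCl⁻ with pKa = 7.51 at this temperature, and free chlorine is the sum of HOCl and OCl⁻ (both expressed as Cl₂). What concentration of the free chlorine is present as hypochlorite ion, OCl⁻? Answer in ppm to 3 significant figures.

(a) 50.2 kg; (b) 1.04 ppm

(a) Hardness to add: (248 − 173) = 75 mg/L as CaCO₃ × 604,000 L = 45,300 g as CaCO₃.
(a) Moles of Ca²⁺ (1 mol Ca²⁺ ≡ 1 mol CaCO₃): 45,300 / 100.1 g/mol = 452.5 mol.
(a) Mass of CaCl₂: 452.5 × 111 = 50,230 g.

(b) [OCl⁻]/[HOCl] = 10^(pH − pKa) = 10^(7.21 − 7.51) = 10^-0.30 = 0.5012.
(b) Fraction as HOCl = 1 / (1 + 0.5012) = 0.6661.
(b) OCl⁻ = (1 − 0.6661) × 3.13 ppm = 1.045 ppm.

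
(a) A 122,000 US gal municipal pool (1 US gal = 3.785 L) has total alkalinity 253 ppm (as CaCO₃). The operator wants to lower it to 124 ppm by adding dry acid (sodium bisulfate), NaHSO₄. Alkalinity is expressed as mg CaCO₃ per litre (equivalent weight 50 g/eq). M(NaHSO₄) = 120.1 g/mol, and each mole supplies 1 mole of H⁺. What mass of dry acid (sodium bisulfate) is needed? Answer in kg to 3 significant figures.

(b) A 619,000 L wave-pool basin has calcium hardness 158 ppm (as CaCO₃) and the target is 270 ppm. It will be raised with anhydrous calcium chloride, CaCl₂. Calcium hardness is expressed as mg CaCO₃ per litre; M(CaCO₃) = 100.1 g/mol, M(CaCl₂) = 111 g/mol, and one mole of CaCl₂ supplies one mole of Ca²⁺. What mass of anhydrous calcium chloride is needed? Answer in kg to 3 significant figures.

(a) Volume: 122,000 US gal × 3.785 L/gal = 461,770 L.
(a) Alkalinity to neutralize: (253 − 124) = 129 mg/L as CaCO₃ × 461,770 L = 59,570 g as CaCO₃.
(a) Equivalents of H⁺ required: 59,570 ÷ 50 g/eq = 1191 eq = 1191 mol NaHSO₄.
(a) Mass of NaHSO₄: 1191 × 120.1 = 143,100 g.

(b) Hardness to add: (270 − 158) = 112 mg/L as CaCO₃ × 619,000 L = 69,330 g as CaCO₃.
(b) Moles of Ca²⁺ (1 mol Ca²⁺ ≡ 1 mol CaCO₃): 69,330 / 100.1 g/mol = 692.6 mol.
(b) Mass of CaCl₂: 692.6 × 111 = 76,880 g.

(a) 143 kg; (b) 76.9 kg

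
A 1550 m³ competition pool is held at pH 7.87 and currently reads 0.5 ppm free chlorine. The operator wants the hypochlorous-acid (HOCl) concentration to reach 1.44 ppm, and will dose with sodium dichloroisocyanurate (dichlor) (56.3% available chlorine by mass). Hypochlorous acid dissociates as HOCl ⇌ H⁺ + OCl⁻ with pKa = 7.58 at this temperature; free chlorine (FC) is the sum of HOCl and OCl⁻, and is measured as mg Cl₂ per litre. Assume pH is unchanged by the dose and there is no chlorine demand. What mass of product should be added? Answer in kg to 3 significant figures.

Volume: 1550 m³ = 1,550,000 L.
[OCl⁻]/[HOCl] = 10^(pH − pKa) = 10^(7.87 − 7.58) = 1.95; fraction as HOCl = 1/(1 + 1.95) = 0.339.
Free chlorine required for 1.44 ppm HOCl: 1.44 / 0.339 = 4.248 ppm.
FC to add: 4.248 − 0.5 = 3.748 mg/L as Cl₂.
Cl₂ equivalent: 3.748 mg/L × 1,550,000 L = 5809 g.
Product at 56.3% available Cl: 5809 / 0.563 = 10,320 g.

10.3 kg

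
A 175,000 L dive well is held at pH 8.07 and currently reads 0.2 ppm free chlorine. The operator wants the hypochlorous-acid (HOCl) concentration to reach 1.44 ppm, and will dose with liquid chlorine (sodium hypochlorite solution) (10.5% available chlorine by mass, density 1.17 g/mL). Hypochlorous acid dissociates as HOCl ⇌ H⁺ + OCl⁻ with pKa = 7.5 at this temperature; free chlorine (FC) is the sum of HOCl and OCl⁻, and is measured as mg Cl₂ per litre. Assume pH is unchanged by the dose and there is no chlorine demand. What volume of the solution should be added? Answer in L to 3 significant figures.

9.39 L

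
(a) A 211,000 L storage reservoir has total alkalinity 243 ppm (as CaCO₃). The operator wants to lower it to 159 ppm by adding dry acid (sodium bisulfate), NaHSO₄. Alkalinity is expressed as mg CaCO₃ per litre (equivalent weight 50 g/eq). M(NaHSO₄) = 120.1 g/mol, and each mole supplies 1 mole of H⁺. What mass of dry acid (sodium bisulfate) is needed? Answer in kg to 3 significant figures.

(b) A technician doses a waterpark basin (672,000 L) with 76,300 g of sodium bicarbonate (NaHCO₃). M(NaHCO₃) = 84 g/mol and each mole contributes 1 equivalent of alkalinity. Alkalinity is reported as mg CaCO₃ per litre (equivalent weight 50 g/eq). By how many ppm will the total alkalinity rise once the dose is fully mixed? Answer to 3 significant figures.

(a) 42.6 kg; (b) 67.6 ppm

(a) Alkalinity to neutralize: (243 − 159) = 84 mg/L as CaCO₃ × 211,000 L = 17,720 g as CaCO₃.
(a) Equivalents of H⁺ required: 17,720 ÷ 50 g/eq = 354.5 eq = 354.5 mol NaHSO₄.
(a) Mass of NaHSO₄: 354.5 × 120.1 = 42,570 g.

(b) Moles of NaHCO₃: 76,300 g ÷ 84 g/mol = 908.3 mol → 908.3 eq of alkalinity.
(b) As CaCO₃: 908.3 eq × 50 g/eq = 45,420 g.
(b) Rise: 45,420 g / 672,000 L × 1000 = 67.58 mg/L.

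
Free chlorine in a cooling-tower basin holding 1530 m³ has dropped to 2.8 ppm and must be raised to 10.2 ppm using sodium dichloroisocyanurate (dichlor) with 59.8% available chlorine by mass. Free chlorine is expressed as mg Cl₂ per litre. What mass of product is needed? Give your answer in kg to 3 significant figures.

18.9 kg

Volume: 1530 m³ = 1,530,000 L.
Chlorine deficit: 10.2 − 2.8 = 7.4 ppm = 7.4 mg/L as Cl₂.
Cl₂ equivalent needed: 7.4 mg/L × 1,530,000 L = 11,320,000 mg = 11,320 g.
Product at 59.8% available chlorine: 11,320 / 0.598 = 18,930 g.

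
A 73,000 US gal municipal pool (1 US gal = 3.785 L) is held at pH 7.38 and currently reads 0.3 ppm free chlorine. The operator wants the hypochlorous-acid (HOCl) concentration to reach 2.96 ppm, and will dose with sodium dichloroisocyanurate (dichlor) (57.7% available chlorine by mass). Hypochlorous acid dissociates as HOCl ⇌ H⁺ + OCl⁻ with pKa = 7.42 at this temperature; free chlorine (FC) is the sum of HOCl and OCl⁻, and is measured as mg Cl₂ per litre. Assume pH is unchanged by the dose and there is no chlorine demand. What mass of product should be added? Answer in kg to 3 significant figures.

2.57 kg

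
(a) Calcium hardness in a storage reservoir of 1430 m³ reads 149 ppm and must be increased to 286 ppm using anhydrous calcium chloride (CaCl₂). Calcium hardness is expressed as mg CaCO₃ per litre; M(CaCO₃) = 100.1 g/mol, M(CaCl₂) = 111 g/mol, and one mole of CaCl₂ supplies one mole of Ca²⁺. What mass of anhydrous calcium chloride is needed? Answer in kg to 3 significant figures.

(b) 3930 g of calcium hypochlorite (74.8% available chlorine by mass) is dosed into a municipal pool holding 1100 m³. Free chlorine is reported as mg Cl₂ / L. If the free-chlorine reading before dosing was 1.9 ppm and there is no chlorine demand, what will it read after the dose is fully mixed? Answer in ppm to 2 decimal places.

(a) 217 kg; (b) 4.57 ppm

(a) Volume: 1430 m³ = 1,430,000 L.
(a) Hardness to add: (286 − 149) = 137 mg/L as CaCO₃ × 1,430,000 L = 195,900 g as CaCO₃.
(a) Moles of Ca²⁺ (1 mol Ca²⁺ ≡ 1 mol CaCO₃): 195,900 / 100.1 g/mol = 1957 mol.
(a) Mass of CaCl₂: 1957 × 111 = 217,200 g.

(b) Volume: 1100 m³ = 1,100,000 L.
(b) Available chlorine delivered: 3930 g × 0.748 = 2940 g as Cl₂.
(b) Concentration rise: 2940 g / 1,100,000 L = 2.672 mg/L = 2.67 ppm.
(b) Final FC: 1.9 + 2.67 = 4.57 ppm.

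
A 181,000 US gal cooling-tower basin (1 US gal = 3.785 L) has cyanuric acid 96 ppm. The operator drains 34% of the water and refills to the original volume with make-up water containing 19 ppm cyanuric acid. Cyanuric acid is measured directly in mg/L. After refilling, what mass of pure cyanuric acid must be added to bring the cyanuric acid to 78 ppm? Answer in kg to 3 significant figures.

5.60 kg

Volume: 181,000 US gal × 3.785 L/gal = 685,085 L.
After draining 34% and refilling: 96 × 0.66 + 19 × 0.34 = 69.82 ppm.
Deficit to target: 78 − 69.82 = 8.18 mg/L.
Mass: 8.18 mg/L × 685,085 L = 5604 g cyanuric acid.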